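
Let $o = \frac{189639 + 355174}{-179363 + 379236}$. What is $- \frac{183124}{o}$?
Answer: $- \frac{36601543252}{544813} \approx -67182.0$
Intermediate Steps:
$o = \frac{544813}{199873} \approx 2.7258$
$- \frac{183124}{o} = - \frac{183124}{\frac{544813}{199873}} = \left(-183124\right) \frac{199873}{544813} = - \frac{36601543252}{544813}$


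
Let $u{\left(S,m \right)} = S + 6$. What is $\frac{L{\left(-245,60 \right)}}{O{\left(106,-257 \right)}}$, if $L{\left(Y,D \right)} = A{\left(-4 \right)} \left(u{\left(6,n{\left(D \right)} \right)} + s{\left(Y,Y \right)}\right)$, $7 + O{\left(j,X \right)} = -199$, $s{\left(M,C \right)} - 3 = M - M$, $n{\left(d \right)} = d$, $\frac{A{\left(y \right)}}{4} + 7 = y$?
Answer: $\frac{330}{103} \approx 3.2039$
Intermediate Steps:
$A{\left(y \right)} = -28 + 4 y$
$s{\left(M,C \right)} = 3$ ($s{\left(M,C \right)} = 3 + \left(M - M\right) = 3 + 0 = 3$)
$O{\left(j,X \right)} = -206$ ($O{\left(j,X \right)} = -7 - 199 = -206$)
$u{\left(S,m \right)} = 6 + S$
$L{\left(Y,D \right)} = -660$ ($L{\left(Y,D \right)} = \left(-28 + 4 \left(-4\right)\right) \left(\left(6 + 6\right) + 3\right) = \left(-28 - 16\right) \left(12 + 3\right) = \left(-44\right) 15 = -660$)
$\frac{L{\left(-245,60 \right)}}{O{\left(106,-257 \right)}} = - \frac{660}{-206} = \left(-660\right) \left(- \frac{1}{206}\right) = \frac{330}{103}$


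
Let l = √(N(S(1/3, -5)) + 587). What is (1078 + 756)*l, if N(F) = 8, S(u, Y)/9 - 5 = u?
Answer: 1834*√595 ≈ 44736.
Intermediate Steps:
S(u, Y) = 45 + 9*u
l = √595 (l = √(8 + 587) = √595 ≈ 24.393)
(1078 + 756)*l = (1078 + 756)*√595 = 1834*√595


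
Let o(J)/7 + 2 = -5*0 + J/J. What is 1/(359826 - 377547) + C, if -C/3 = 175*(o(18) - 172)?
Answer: 1665330974/17721 ≈ 93975.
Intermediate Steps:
o(J) = -7 (o(J) = -14 + 7*(-5*0 + J/J) = -14 + 7*(0 + 1) = -14 + 7*1 = -14 + 7 = -7)
C = 93975 (C = -525*(-7 - 172) = -525*(-179) = -3*(-31325) = 93975)
1/(359826 - 377547) + C = 1/(359826 - 377547) + 93975 = 1/(-17721) + 93975 = -1/17721 + 93975 = 1665330974/17721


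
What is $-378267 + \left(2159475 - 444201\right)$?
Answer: $1337007$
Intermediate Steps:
$-378267 + \left(2159475 - 444201\right) = -378267 + 1715274 = 1337007$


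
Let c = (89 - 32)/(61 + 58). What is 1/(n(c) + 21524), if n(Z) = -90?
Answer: 1/21434 ≈ 4.6655e-5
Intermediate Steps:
c = 57/119 ≈ 0.47899
1/(n(c) + 21524) = 1/(-90 + 21524) = 1/21434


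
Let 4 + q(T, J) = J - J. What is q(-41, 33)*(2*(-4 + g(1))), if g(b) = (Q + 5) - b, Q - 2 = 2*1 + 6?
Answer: -80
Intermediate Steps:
Q = 10 (Q = 2 + (2*1 + 6) = 2 + (2 + 6) = 2 + 8 = 10)
q(T, J) = -4 (q(T, J) = -4 + (J - J) = -4 + 0 = -4)
g(b) = 15 - b (g(b) = (10 + 5) - b = 15 - b)
q(-41, 33)*(2*(-4 + g(1))) = -8*(-4 + (15 - 1*1)) = -8*(-4 + (15 - 1)) = -8*(-4 + 14) = -8*10 = -4*20 = -80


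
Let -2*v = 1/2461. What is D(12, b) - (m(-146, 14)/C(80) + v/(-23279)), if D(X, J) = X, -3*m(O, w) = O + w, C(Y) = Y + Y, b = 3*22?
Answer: 26868831291/2291584760 ≈ 11.725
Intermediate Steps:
b = 66
C(Y) = 2*Y
m(O, w) = -O/3 - w/3 (m(O, w) = -(O + w)/3 = -O/3 - w/3)
v = -1/4922 (v = -½/2461 = -½*1/2461 = -1/4922 ≈ -0.00020317)
D(12, b) - (m(-146, 14)/C(80) + v/(-23279)) = 12 - ((-⅓*(-146) - ⅓*14)/((2*80)) - 1/4922/(-23279)) = 12 - ((146/3 - 14/3)/160 - 1/4922*(-1/23279)) = 12 - (44*(1/160) + 1/114579238) = 12 - (11/40 + 1/114579238) = 12 - 1*630185829/2291584760 = 12 - 630185829/2291584760 = 26868831291/2291584760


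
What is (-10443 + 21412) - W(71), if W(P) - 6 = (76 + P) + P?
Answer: 10745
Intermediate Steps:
W(P) = 82 + 2*P (W(P) = 6 + ((76 + P) + P) = 6 + (76 + 2*P) = 82 + 2*P)
(-10443 + 21412) - W(71) = (-10443 + 21412) - (82 + 2*71) = 10969 - (82 + 142) = 10969 - 1*224 = 10969 - 224 = 10745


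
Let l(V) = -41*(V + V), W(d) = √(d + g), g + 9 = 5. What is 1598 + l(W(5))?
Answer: 1516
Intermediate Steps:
g = -4 (g = -9 + 5 = -4)
W(d) = √(-4 + d) (W(d) = √(d - 4) = √(-4 + d))
l(V) = -82*V
1598 + l(W(5)) = 1598 - 82*√(-4 + 5) = 1598 - 82*√1 = 1598 - 82*1 = 1598 - 82 = 1516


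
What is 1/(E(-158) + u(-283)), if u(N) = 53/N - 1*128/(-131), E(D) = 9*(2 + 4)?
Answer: 37073/2031223 ≈ 0.018252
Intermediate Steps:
E(D) = 54 (E(D) = 9*6 = 54)
u(N) = 128/131 + 53/N (u(N) = 53/N - 128*(-1/131) = 53/N + 128/131 = 128/131 + 53/N)
1/(E(-158) + u(-283)) = 1/(54 + (128/131 + 53/(-283))) = 1/(54 + (128/131 + 53*(-1/283))) = 1/(54 + (128/131 - 53/283)) = 1/(54 + 29281/37073) = 1/(2031223/37073) = 37073/2031223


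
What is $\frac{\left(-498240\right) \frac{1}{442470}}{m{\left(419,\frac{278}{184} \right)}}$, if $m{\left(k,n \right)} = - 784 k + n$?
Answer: $\frac{509312}{148578933419} \approx 3.4279 \cdot 10^{-6}$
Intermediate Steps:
$m{\left(k,n \right)} = n - 784 k$
$\frac{\left(-498240\right) \frac{1}{442470}}{m{\left(419,\frac{278}{184} \right)}} = \frac{\left(-498240\right) \frac{1}{442470}}{\frac{278}{184} - 328496} = \frac{\left(-498240\right) \frac{1}{442470}}{278 \cdot \frac{1}{184} - 328496} = - \frac{16608}{14749 \left(\frac{139}{92} - 328496\right)} = - \frac{16608}{14749 \left(- \frac{30221493}{92}\right)} = \left(- \frac{16608}{14749}\right) \left(- \frac{92}{30221493}\right) = \frac{509312}{148578933419}$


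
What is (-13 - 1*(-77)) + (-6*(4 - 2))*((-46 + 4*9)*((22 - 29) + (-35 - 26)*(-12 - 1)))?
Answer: 94384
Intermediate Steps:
(-13 - 1*(-77)) + (-6*(4 - 2))*((-46 + 4*9)*((22 - 29) + (-35 - 26)*(-12 - 1))) = (-13 + 77) + (-6*2)*((-46 + 36)*(-7 - 61*(-13))) = 64 - (-120)*(-7 + 793) = 64 - (-120)*786 = 64 - 12*(-7860) = 64 + 94320 = 94384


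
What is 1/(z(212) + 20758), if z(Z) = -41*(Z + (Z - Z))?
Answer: 1/12066 ≈ 8.2877e-5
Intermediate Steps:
z(Z) = -41*Z (z(Z) = -41*(Z + 0) = -41*Z)
1/(z(212) + 20758) = 1/(-41*212 + 20758) = 1/(-8692 + 20758) = 1/12066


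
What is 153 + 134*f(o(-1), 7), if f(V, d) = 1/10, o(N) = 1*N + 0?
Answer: 832/5 ≈ 166.40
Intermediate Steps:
o(N) = N (o(N) = N + 0 = N)
f(V, d) = ⅒
153 + 134*f(o(-1), 7) = 153 + 134*(⅒) = 153 + 67/5 = 832/5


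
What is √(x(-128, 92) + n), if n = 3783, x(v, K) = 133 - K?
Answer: 4*√239 ≈ 61.839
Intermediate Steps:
√(x(-128, 92) + n) = √((133 - 1*92) + 3783) = √((133 - 92) + 3783) = √(41 + 3783) = √3824 = 4*√239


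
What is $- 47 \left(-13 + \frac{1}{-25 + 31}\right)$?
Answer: $\frac{3619}{6} \approx 603.17$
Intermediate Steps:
$- 47 \left(-13 + \frac{1}{-25 + 31}\right) = - 47 \left(-13 + \frac{1}{6}\right) = \left(-47\right) \left(- \frac{77}{6}\right) = \frac{3619}{6}$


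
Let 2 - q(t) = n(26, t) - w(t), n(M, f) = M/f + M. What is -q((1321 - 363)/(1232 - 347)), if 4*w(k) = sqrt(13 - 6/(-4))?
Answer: 23001/479 - sqrt(58)/8 ≈ 47.067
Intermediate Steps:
w(k) = sqrt(58)/8 (w(k) = sqrt(13 - 6/(-4))/4 = sqrt(13 - 6*(-1/4))/4 = sqrt(13 + 3/2)/4 = sqrt(29/2)/4 = (sqrt(58)/2)/4 = sqrt(58)/8)
n(M, f) = M + M/f
q(t) = -24 - 26/t + sqrt(58)/8 (q(t) = 2 - ((26 + 26/t) - sqrt(58)/8) = 2 - (26 + 26/t - sqrt(58)/8) = 2 + (-26 - 26/t + sqrt(58)/8) = -24 - 26/t + sqrt(58)/8)
-q((1321 - 363)/(1232 - 347)) = -(-24 - 26*(1232 - 347)/(1321 - 363) + sqrt(58)/8) = -(-24 - 26/(958/885) + sqrt(58)/8) = -(-24 - 26/(958*(1/885)) + sqrt(58)/8) = -(-24 - 26/958/885 + sqrt(58)/8) = -(-24 - 26*885/958 + sqrt(58)/8) = -(-24 - 11505/479 + sqrt(58)/8) = -(-23001/479 + sqrt(58)/8) = 23001/479 - sqrt(58)/8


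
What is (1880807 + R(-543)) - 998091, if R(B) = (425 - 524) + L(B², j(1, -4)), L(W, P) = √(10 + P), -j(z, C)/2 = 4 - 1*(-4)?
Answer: 882617 + I*√6 ≈ 8.8262e+5 + 2.4495*I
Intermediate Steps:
j(z, C) = -16 (j(z, C) = -2*(4 - 1*(-4)) = -2*(4 + 4) = -2*8 = -16)
R(B) = -99 + I*√6 (R(B) = (425 - 524) + √(10 - 16) = -99 + √(-6) = -99 + I*√6)
(1880807 + R(-543)) - 998091 = (1880807 + (-99 + I*√6)) - 998091 = (1880708 + I*√6) - 998091 = 882617 + I*√6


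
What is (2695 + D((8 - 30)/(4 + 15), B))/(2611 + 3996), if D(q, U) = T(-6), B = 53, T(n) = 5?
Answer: 2700/6607 ≈ 0.40866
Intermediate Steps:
D(q, U) = 5
(2695 + D((8 - 30)/(4 + 15), B))/(2611 + 3996) = (2695 + 5)/(2611 + 3996) = 2700/6607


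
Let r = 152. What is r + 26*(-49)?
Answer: -1122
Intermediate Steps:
r + 26*(-49) = 152 + 26*(-49) = 152 - 1274 = -1122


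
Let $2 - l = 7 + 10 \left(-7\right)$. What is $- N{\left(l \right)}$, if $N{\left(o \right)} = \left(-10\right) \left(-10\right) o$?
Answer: $-6500$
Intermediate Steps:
$l = 65$ ($l = 2 - \left(7 + 10 \left(-7\right)\right) = 2 - \left(7 - 70\right) = 2 - -63 = 2 + 63 = 65$)
$N{\left(o \right)} = 100 o$
$- N{\left(l \right)} = - 100 \cdot 65 = \left(-1\right) 6500 = -6500$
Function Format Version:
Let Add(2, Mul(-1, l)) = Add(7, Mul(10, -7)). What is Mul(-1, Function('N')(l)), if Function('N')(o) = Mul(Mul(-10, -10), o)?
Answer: -6500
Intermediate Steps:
l = 65 (l = Add(2, Mul(-1, Add(7, Mul(10, -7)))) = Add(2, Mul(-1, Add(7, -70))) = Add(2, Mul(-1, -63)) = Add(2, 63) = 65)
Function('N')(o) = Mul(100, o)
Mul(-1, Function('N')(l)) = Mul(-1, Mul(100, 65)) = Mul(-1, 6500) = -6500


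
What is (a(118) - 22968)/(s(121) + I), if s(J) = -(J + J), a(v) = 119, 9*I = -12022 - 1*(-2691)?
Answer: 205641/11509 ≈ 17.868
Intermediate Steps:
I = -9331/9 (I = (-12022 - 1*(-2691))/9 = (-12022 + 2691)/9 = (1/9)*(-9331) = -9331/9 ≈ -1036.8)
s(J) = -2*J
(a(118) - 22968)/(s(121) + I) = (119 - 22968)/(-2*121 - 9331/9) = -22849/(-242 - 9331/9) = -22849/(-11509/9) = -22849*(-9/11509) = 205641/11509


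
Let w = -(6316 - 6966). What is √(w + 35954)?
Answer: 2*√9151 ≈ 191.32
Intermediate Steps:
w = 650 (w = -1*(-650) = 650)
√(w + 35954) = √(650 + 35954) = √36604 = 2*√9151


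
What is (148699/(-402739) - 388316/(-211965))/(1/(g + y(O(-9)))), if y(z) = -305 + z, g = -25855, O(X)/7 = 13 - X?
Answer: -3247395589797934/85366572135 ≈ -38041.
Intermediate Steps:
O(X) = 91 - 7*X (O(X) = 7*(13 - X) = 91 - 7*X)
(148699/(-402739) - 388316/(-211965))/(1/(g + y(O(-9)))) = (148699/(-402739) - 388316/(-211965))/(1/(-25855 + (-305 + (91 - 7*(-9))))) = (148699*(-1/402739) - 388316*(-1/211965))/(1/(-25855 + (-305 + (91 + 63)))) = (-148699/402739 + 388316/211965)/(1/(-25855 + (-305 + 154))) = 124871013989/(85366572135*(1/(-25855 - 151))) = 124871013989/(85366572135*(1/(-26006))) = 124871013989/(85366572135*(-1/26006)) = (124871013989/85366572135)*(-26006) = -3247395589797934/85366572135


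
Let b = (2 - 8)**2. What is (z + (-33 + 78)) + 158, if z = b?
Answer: 239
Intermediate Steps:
b = 36 (b = (-6)**2 = 36)
z = 36
(z + (-33 + 78)) + 158 = (36 + (-33 + 78)) + 158 = (36 + 45) + 158 = 81 + 158 = 239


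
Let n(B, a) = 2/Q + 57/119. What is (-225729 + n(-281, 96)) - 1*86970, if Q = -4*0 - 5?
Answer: -186055858/595 ≈ -3.1270e+5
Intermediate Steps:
Q = -5 (Q = 0 - 5 = -5)
n(B, a) = 47/595 (n(B, a) = 2/(-5) + 57/119 = 2*(-⅕) + 57*(1/119) = -⅖ + 57/119 = 47/595)
(-225729 + n(-281, 96)) - 1*86970 = (-225729 + 47/595) - 1*86970 = -134308708/595 - 86970 = -186055858/595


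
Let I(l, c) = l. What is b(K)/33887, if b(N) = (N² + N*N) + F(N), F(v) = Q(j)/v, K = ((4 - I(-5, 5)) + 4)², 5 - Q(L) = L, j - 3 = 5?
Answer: 9653615/5726903 ≈ 1.6857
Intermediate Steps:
j = 8 (j = 3 + 5 = 8)
Q(L) = 5 - L
K = 169 (K = ((4 - 1*(-5)) + 4)² = ((4 + 5) + 4)² = (9 + 4)² = 13² = 169)
F(v) = -3/v (F(v) = (5 - 1*8)/v = (5 - 8)/v = -3/v)
b(N) = -3/N + 2*N² (b(N) = (N² + N*N) - 3/N = (N² + N²) - 3/N = 2*N² - 3/N = -3/N + 2*N²)
b(K)/33887 = ((-3 + 2*169³)/169)/33887 = ((-3 + 2*4826809)/169)*(1/33887) = ((-3 + 9653618)/169)*(1/33887) = ((1/169)*9653615)*(1/33887) = (9653615/169)*(1/33887) = 9653615/5726903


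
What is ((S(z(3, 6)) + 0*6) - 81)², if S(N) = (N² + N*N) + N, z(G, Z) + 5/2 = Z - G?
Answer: 6400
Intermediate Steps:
z(G, Z) = -5/2 + Z - G (z(G, Z) = -5/2 + (Z - G) = -5/2 + Z - G)
S(N) = N + 2*N² (S(N) = (N² + N²) + N = 2*N² + N = N + 2*N²)
((S(z(3, 6)) + 0*6) - 81)² = (((-5/2 + 6 - 1*3)*(1 + 2*(-5/2 + 6 - 1*3)) + 0*6) - 81)² = (((-5/2 + 6 - 3)*(1 + 2*(-5/2 + 6 - 3)) + 0) - 81)² = (((1 + 2*(½))/2 + 0) - 81)² = (((1 + 1)/2 + 0) - 81)² = (((½)*2 + 0) - 81)² = ((1 + 0) - 81)² = (1 - 81)² = (-80)² = 6400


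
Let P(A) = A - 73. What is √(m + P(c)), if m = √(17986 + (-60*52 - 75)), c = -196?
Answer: √(-269 + √14791) ≈ 12.14*I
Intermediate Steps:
P(A) = -73 + A
m = √14791 (m = √(17986 + (-3120 - 75)) = √(17986 - 3195) = √14791 ≈ 121.62)
√(m + P(c)) = √(√14791 + (-73 - 196)) = √(√14791 - 269) = √(-269 + √14791)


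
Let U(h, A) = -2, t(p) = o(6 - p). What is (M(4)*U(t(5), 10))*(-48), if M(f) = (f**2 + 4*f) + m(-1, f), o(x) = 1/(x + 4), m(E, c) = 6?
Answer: 3648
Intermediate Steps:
o(x) = 1/(4 + x)
t(p) = 1/(10 - p) (t(p) = 1/(4 + (6 - p)) = 1/(10 - p))
M(f) = 6 + f**2 + 4*f (M(f) = (f**2 + 4*f) + 6 = 6 + f**2 + 4*f)
(M(4)*U(t(5), 10))*(-48) = ((6 + 4**2 + 4*4)*(-2))*(-48) = ((6 + 16 + 16)*(-2))*(-48) = (38*(-2))*(-48) = -76*(-48) = 3648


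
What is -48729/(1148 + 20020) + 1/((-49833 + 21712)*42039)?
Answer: -2133569882197/926828115696 ≈ -2.3020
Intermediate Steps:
-48729/(1148 + 20020) + 1/((-49833 + 21712)*42039) = -48729/21168 + (1/42039)/(-28121) = -48729*1/21168 - 1/28121*1/42039 = -16243/7056 - 1/1182178719 = -2133569882197/926828115696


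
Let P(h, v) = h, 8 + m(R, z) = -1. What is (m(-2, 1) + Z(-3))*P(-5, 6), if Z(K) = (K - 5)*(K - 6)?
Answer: -315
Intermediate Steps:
m(R, z) = -9 (m(R, z) = -8 - 1 = -9)
Z(K) = (-6 + K)*(-5 + K) (Z(K) = (-5 + K)*(-6 + K) = (-6 + K)*(-5 + K))
(m(-2, 1) + Z(-3))*P(-5, 6) = (-9 + (30 + (-3)² - 11*(-3)))*(-5) = (-9 + (30 + 9 + 33))*(-5) = (-9 + 72)*(-5) = 63*(-5) = -315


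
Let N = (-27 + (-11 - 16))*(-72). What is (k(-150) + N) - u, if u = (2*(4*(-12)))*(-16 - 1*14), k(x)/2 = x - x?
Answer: 1008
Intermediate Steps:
k(x) = 0 (k(x) = 2*(x - x) = 2*0 = 0)
N = 3888 (N = (-27 - 27)*(-72) = -54*(-72) = 3888)
u = 2880 (u = (2*(-48))*(-16 - 14) = -96*(-30) = 2880)
(k(-150) + N) - u = (0 + 3888) - 1*2880 = 3888 - 2880 = 1008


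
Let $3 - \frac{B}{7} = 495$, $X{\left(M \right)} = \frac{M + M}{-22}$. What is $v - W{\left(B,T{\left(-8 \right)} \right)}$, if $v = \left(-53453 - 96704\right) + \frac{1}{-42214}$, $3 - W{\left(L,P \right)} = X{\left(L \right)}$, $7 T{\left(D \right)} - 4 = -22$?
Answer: $- \frac{69582011635}{464354} \approx -1.4985 \cdot 10^{5}$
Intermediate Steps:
$T{\left(D \right)} = - \frac{18}{7}$ ($T{\left(D \right)} = \frac{4}{7} + \frac{1}{7} \left(-22\right) = \frac{4}{7} - \frac{22}{7} = - \frac{18}{7}$)
$X{\left(M \right)} = - \frac{M}{11}$ ($X{\left(M \right)} = 2 M \left(- \frac{1}{22}\right) = - \frac{M}{11}$)
$B = -3444$ ($B = 21 - 3465 = -3444$)
$W{\left(L,P \right)} = 3 + \frac{L}{11}$ ($W{\left(L,P \right)} = 3 - - \frac{L}{11} = 3 + \frac{L}{11}$)
$v = - \frac{6338727599}{42214}$ ($v = \left(-53453 - 96704\right) - \frac{1}{42214} = -150157 - \frac{1}{42214} = - \frac{6338727599}{42214} \approx -1.5016 \cdot 10^{5}$)
$v - W{\left(B,T{\left(-8 \right)} \right)} = - \frac{6338727599}{42214} - \left(3 + \frac{1}{11} \left(-3444\right)\right) = - \frac{6338727599}{42214} - \left(3 - \frac{3444}{11}\right) = - \frac{6338727599}{42214} - - \frac{3411}{11} = - \frac{6338727599}{42214} + \frac{3411}{11} = - \frac{69582011635}{464354}$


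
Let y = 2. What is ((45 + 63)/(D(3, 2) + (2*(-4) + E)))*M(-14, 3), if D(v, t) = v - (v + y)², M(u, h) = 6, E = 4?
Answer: -324/13 ≈ -24.923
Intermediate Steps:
D(v, t) = v - (2 + v)² (D(v, t) = v - (v + 2)² = v - (2 + v)²)
((45 + 63)/(D(3, 2) + (2*(-4) + E)))*M(-14, 3) = ((45 + 63)/((3 - (2 + 3)²) + (2*(-4) + 4)))*6 = (108/((3 - 1*5²) + (-8 + 4)))*6 = (108/((3 - 1*25) - 4))*6 = (108/((3 - 25) - 4))*6 = (108/(-22 - 4))*6 = (108/(-26))*6 = (108*(-1/26))*6 = -54/13*6 = -324/13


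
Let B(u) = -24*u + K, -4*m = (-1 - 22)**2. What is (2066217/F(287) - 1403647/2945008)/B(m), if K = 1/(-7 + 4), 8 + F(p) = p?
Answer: 2028211325741/869222056208 ≈ 2.3334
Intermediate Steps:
F(p) = -8 + p
K = -1/3 (K = 1/(-3) = -1/3 ≈ -0.33333)
m = -529/4 (m = -(-1 - 22)**2/4 = -1/4*(-23)**2 = -1/4*529 = -529/4 ≈ -132.25)
B(u) = -1/3 - 24*u (B(u) = -24*u - 1/3 = -1/3 - 24*u)
(2066217/F(287) - 1403647/2945008)/B(m) = (2066217/(-8 + 287) - 1403647/2945008)/(-1/3 - 24*(-529/4)) = (2066217/279 - 1403647*1/2945008)/(-1/3 + 3174) = (2066217*(1/279) - 1403647/2945008)/(9521/3) = (688739/93 - 1403647/2945008)*(3/9521) = (2028211325741/273885744)*(3/9521) = 2028211325741/869222056208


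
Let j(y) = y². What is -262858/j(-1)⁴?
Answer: -262858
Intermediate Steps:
-262858/j(-1)⁴ = -262858/((((-1)²)²)²) = -262858/((1²)²) = -262858/(1²) = -262858/1 = -262858*1 = -262858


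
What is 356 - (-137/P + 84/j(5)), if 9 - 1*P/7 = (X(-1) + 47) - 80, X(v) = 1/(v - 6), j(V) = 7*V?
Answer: 104449/295 ≈ 354.06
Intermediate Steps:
X(v) = 1/(-6 + v)
P = 295 (P = 63 - 7*((1/(-6 - 1) + 47) - 80) = 63 - 7*((1/(-7) + 47) - 80) = 63 - 7*((-⅐ + 47) - 80) = 63 - 7*(328/7 - 80) = 63 - 7*(-232/7) = 63 + 232 = 295)
356 - (-137/P + 84/j(5)) = 356 - (-137/295 + 84/((7*5))) = 356 - (-137*1/295 + 84/35) = 356 - (-137/295 + 84*(1/35)) = 356 - (-137/295 + 12/5) = 356 - 1*571/295 = 356 - 571/295 = 104449/295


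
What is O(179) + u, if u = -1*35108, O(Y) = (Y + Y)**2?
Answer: 93056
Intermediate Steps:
O(Y) = 4*Y**2 (O(Y) = (2*Y)**2 = 4*Y**2)
u = -35108
O(179) + u = 4*179**2 - 35108 = 4*32041 - 35108 = 128164 - 35108 = 93056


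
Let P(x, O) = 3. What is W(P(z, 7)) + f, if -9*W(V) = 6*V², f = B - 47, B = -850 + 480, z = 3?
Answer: -423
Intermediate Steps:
B = -370
f = -417 (f = -370 - 47 = -417)
W(V) = -2*V²/3
W(P(z, 7)) + f = -⅔*3² - 417 = -⅔*9 - 417 = -6 - 417 = -423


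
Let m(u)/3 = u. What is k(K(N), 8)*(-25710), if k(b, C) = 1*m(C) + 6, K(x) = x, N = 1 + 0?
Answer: -771300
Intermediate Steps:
m(u) = 3*u
N = 1
k(b, C) = 6 + 3*C (k(b, C) = 1*(3*C) + 6 = 3*C + 6 = 6 + 3*C)
k(K(N), 8)*(-25710) = (6 + 3*8)*(-25710) = (6 + 24)*(-25710) = 30*(-25710) = -771300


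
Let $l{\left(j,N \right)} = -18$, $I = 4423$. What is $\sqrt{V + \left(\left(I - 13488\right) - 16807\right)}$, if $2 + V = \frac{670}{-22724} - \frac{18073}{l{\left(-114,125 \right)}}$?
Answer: $\frac{i \sqrt{7223828351857}}{17043} \approx 157.7 i$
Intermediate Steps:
$V = \frac{51232591}{51129}$ ($V = -2 + \left(\frac{670}{-22724} - \frac{18073}{-18}\right) = -2 + \left(670 \left(- \frac{1}{22724}\right) - - \frac{18073}{18}\right) = -2 + \left(- \frac{335}{11362} + \frac{18073}{18}\right) = -2 + \frac{51334849}{51129} = \frac{51232591}{51129} \approx 1002.0$)
$\sqrt{V + \left(\left(I - 13488\right) - 16807\right)} = \sqrt{\frac{51232591}{51129} + \left(\left(4423 - 13488\right) - 16807\right)} = \sqrt{\frac{51232591}{51129} - 25872} = \sqrt{- \frac{1271576897}{51129}} = \frac{i \sqrt{7223828351857}}{17043}$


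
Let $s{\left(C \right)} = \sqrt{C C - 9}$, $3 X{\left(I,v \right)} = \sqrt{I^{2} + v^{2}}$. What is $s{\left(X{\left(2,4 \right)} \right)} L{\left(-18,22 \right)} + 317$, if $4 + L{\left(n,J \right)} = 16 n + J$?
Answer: $317 - 90 i \sqrt{61} \approx 317.0 - 702.92 i$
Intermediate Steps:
$L{\left(n,J \right)} = -4 + J + 16 n$ ($L{\left(n,J \right)} = -4 + \left(16 n + J\right) = -4 + \left(J + 16 n\right) = -4 + J + 16 n$)
$X{\left(I,v \right)} = \frac{\sqrt{I^{2} + v^{2}}}{3}$
$s{\left(C \right)} = \sqrt{-9 + C^{2}}$ ($s{\left(C \right)} = \sqrt{C^{2} - 9} = \sqrt{-9 + C^{2}}$)
$s{\left(X{\left(2,4 \right)} \right)} L{\left(-18,22 \right)} + 317 = \sqrt{-9 + \left(\frac{\sqrt{2^{2} + 4^{2}}}{3}\right)^{2}} \left(-4 + 22 + 16 \left(-18\right)\right) + 317 = \sqrt{-9 + \left(\frac{\sqrt{4 + 16}}{3}\right)^{2}} \left(-4 + 22 - 288\right) + 317 = \sqrt{-9 + \left(\frac{\sqrt{20}}{3}\right)^{2}} \left(-270\right) + 317 = \sqrt{-9 + \left(\frac{2 \sqrt{5}}{3}\right)^{2}} \left(-270\right) + 317 = \sqrt{-9 + \frac{20}{9}} \left(-270\right) + 317 = \sqrt{- \frac{61}{9}} \left(-270\right) + 317 = \frac{i \sqrt{61}}{3} \left(-270\right) + 317 = - 90 i \sqrt{61} + 317 = 317 - 90 i \sqrt{61}$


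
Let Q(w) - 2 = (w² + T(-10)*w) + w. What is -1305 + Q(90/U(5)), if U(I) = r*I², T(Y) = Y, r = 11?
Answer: -3950161/3025 ≈ -1305.8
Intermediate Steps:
U(I) = 11*I²
Q(w) = 2 + w² - 9*w (Q(w) = 2 + ((w² - 10*w) + w) = 2 + (w² - 9*w) = 2 + w² - 9*w)
-1305 + Q(90/U(5)) = -1305 + (2 + (90/((11*5²)))² - 810/(11*5²)) = -1305 + (2 + (90/((11*25)))² - 810/(11*25)) = -1305 + (2 + (90/275)² - 810/275) = -1305 + (2 + (90*(1/275))² - 810/275) = -1305 + (2 + (18/55)² - 9*18/55) = -1305 + (2 + 324/3025 - 162/55) = -1305 - 2536/3025 = -3950161/3025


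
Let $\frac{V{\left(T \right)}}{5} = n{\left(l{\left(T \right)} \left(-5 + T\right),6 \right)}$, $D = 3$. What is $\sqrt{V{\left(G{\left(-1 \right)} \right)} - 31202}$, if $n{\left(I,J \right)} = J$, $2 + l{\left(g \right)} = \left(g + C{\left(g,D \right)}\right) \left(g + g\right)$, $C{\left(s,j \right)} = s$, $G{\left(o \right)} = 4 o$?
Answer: $2 i \sqrt{7793} \approx 176.56 i$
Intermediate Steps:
$l{\left(g \right)} = -2 + 4 g^{2}$ ($l{\left(g \right)} = -2 + \left(g + g\right) \left(g + g\right) = -2 + 2 g 2 g = -2 + 4 g^{2}$)
$V{\left(T \right)} = 30$ ($V{\left(T \right)} = 5 \cdot 6 = 30$)
$\sqrt{V{\left(G{\left(-1 \right)} \right)} - 31202} = \sqrt{30 - 31202} = \sqrt{-31172} = 2 i \sqrt{7793}$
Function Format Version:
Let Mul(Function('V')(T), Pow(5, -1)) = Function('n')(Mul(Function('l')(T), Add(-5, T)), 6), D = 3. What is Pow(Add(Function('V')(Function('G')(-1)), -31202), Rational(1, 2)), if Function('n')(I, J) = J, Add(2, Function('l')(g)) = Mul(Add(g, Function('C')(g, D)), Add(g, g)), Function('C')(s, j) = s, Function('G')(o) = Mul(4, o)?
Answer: Mul(2, I, Pow(7793, Rational(1, 2))) ≈ Mul(176.56, I)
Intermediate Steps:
Function('l')(g) = Add(-2, Mul(4, Pow(g, 2))) (Function('l')(g) = Add(-2, Mul(Add(g, g), Add(g, g))) = Add(-2, Mul(Mul(2, g), Mul(2, g))) = Add(-2, Mul(4, Pow(g, 2))))
Function('V')(T) = 30 (Function('V')(T) = Mul(5, 6) = 30)
Pow(Add(Function('V')(Function('G')(-1)), -31202), Rational(1, 2)) = Pow(Add(30, -31202), Rational(1, 2)) = Pow(-31172, Rational(1, 2)) = Mul(2, I, Pow(7793, Rational(1, 2)))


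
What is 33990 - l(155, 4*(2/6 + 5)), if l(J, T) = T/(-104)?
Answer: 1325618/39 ≈ 33990.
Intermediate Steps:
l(J, T) = -T/104 (l(J, T) = T*(-1/104) = -T/104)
33990 - l(155, 4*(2/6 + 5)) = 33990 - (-1)*4*(2/6 + 5)/104 = 33990 - (-1)*4*(2*(⅙) + 5)/104 = 33990 - (-1)*4*(⅓ + 5)/104 = 33990 - (-1)*4*(16/3)/104 = 33990 - (-1)*64/(104*3) = 33990 - 1*(-8/39) = 33990 + 8/39 = 1325618/39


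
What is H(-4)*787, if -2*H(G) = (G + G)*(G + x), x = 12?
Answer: 25184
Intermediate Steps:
H(G) = -G*(12 + G) (H(G) = -(G + G)*(G + 12)/2 = -2*G*(12 + G)/2 = -G*(12 + G))
H(-4)*787 = -1*(-4)*(12 - 4)*787 = -1*(-4)*8*787 = 32*787 = 25184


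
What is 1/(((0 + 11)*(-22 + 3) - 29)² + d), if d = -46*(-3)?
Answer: 1/56782 ≈ 1.7611e-5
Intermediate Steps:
d = 138
1/(((0 + 11)*(-22 + 3) - 29)² + d) = 1/(((0 + 11)*(-22 + 3) - 29)² + 138) = 1/((11*(-19) - 29)² + 138) = 1/((-209 - 29)² + 138) = 1/((-238)² + 138) = 1/(56644 + 138) = 1/56782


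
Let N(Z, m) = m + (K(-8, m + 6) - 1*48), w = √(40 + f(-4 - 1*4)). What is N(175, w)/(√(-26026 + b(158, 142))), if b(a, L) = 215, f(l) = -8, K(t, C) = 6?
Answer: 2*I*√25811*(21 - 2*√2)/25811 ≈ 0.22621*I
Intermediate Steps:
w = 4*√2 (w = √(40 - 8) = √32 = 4*√2 ≈ 5.6569)
N(Z, m) = -42 + m (N(Z, m) = m + (6 - 1*48) = m + (6 - 48) = m - 42 = -42 + m)
N(175, w)/(√(-26026 + b(158, 142))) = (-42 + 4*√2)/(√(-26026 + 215)) = (-42 + 4*√2)/(√(-25811)) = (-42 + 4*√2)/((I*√25811)) = (-42 + 4*√2)*(-I*√25811/25811) = -I*√25811*(-42 + 4*√2)/25811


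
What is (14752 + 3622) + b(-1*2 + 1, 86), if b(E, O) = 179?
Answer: 18553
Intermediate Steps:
(14752 + 3622) + b(-1*2 + 1, 86) = (14752 + 3622) + 179 = 18374 + 179 = 18553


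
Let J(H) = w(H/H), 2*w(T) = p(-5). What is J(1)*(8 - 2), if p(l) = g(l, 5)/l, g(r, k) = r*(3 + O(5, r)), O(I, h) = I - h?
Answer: 39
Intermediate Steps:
g(r, k) = r*(8 - r) (g(r, k) = r*(3 + (5 - r)) = r*(8 - r))
p(l) = 8 - l (p(l) = (l*(8 - l))/l = 8 - l)
w(T) = 13/2 (w(T) = (8 - 1*(-5))/2 = (8 + 5)/2 = (½)*13 = 13/2)
J(H) = 13/2
J(1)*(8 - 2) = 13*(8 - 2)/2 = (13/2)*6 = 39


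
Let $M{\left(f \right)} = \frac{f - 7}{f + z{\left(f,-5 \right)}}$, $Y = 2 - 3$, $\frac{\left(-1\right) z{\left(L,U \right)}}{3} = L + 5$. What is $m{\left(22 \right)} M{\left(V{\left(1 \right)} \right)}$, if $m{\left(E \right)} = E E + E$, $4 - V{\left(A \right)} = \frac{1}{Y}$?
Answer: $\frac{1012}{25} \approx 40.48$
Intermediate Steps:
$z{\left(L,U \right)} = -15 - 3 L$ ($z{\left(L,U \right)} = - 3 \left(L + 5\right) = - 3 \left(5 + L\right) = -15 - 3 L$)
$Y = -1$
$V{\left(A \right)} = 5$ ($V{\left(A \right)} = 4 - \frac{1}{-1} = 4 - -1 = 4 + 1 = 5$)
$m{\left(E \right)} = E + E^{2}$ ($m{\left(E \right)} = E^{2} + E = E + E^{2}$)
$M{\left(f \right)} = \frac{-7 + f}{-15 - 2 f}$ ($M{\left(f \right)} = \frac{f - 7}{f - \left(15 + 3 f\right)} = \frac{-7 + f}{-15 - 2 f}$)
$m{\left(22 \right)} M{\left(V{\left(1 \right)} \right)} = 22 \left(1 + 22\right) \frac{7 - 5}{15 + 2 \cdot 5} = 22 \cdot 23 \frac{7 - 5}{15 + 10} = 506 \cdot \frac{1}{25} \cdot 2 = 506 \cdot \frac{2}{25} = \frac{1012}{25}$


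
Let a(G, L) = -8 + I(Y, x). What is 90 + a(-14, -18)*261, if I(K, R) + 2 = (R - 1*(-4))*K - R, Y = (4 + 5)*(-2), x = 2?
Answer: -31230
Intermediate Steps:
Y = -18 (Y = 9*(-2) = -18)
I(K, R) = -2 - R + K*(4 + R) (I(K, R) = -2 + ((R - 1*(-4))*K - R) = -2 + ((R + 4)*K - R) = -2 + ((4 + R)*K - R) = -2 + (K*(4 + R) - R) = -2 + (-R + K*(4 + R)) = -2 - R + K*(4 + R))
a(G, L) = -120 (a(G, L) = -8 + (-2 - 1*2 + 4*(-18) - 18*2) = -8 + (-2 - 2 - 72 - 36) = -8 - 112 = -120)
90 + a(-14, -18)*261 = 90 - 120*261 = 90 - 31320 = -31230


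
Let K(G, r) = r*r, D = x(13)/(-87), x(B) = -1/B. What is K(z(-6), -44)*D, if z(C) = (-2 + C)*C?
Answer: 1936/1131 ≈ 1.7118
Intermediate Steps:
D = 1/1131 (D = -1/13/(-87) = -1*1/13*(-1/87) = -1/13*(-1/87) = 1/1131 ≈ 0.00088417)
z(C) = C*(-2 + C)
K(G, r) = r**2
K(z(-6), -44)*D = (-44)**2*(1/1131) = 1936*(1/1131) = 1936/1131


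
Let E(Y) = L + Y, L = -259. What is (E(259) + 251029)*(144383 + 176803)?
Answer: 80627000394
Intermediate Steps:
E(Y) = -259 + Y
(E(259) + 251029)*(144383 + 176803) = ((-259 + 259) + 251029)*(144383 + 176803) = (0 + 251029)*321186 = 251029*321186 = 80627000394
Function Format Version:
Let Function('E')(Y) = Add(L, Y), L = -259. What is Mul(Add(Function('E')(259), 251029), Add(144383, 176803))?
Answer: 80627000394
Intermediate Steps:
Function('E')(Y) = Add(-259, Y)
Mul(Add(Function('E')(259), 251029), Add(144383, 176803)) = Mul(Add(Add(-259, 259), 251029), Add(144383, 176803)) = Mul(Add(0, 251029), 321186) = Mul(251029, 321186) = 80627000394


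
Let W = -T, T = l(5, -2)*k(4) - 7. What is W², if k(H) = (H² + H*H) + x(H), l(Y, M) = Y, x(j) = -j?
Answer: 17689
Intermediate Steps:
k(H) = -H + 2*H² (k(H) = (H² + H*H) - H = (H² + H²) - H = 2*H² - H = -H + 2*H²)
T = 133 (T = 5*(4*(-1 + 2*4)) - 7 = 5*(4*(-1 + 8)) - 7 = 5*(4*7) - 7 = 5*28 - 7 = 140 - 7 = 133)
W = -133 (W = -1*133 = -133)
W² = (-133)² = 17689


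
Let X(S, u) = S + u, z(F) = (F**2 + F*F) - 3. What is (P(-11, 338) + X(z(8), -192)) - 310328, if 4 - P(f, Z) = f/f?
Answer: -310392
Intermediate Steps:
P(f, Z) = 3 (P(f, Z) = 4 - f/f = 4 - 1*1 = 4 - 1 = 3)
z(F) = -3 + 2*F**2 (z(F) = (F**2 + F**2) - 3 = 2*F**2 - 3 = -3 + 2*F**2)
(P(-11, 338) + X(z(8), -192)) - 310328 = (3 + ((-3 + 2*8**2) - 192)) - 310328 = (3 + ((-3 + 2*64) - 192)) - 310328 = (3 + ((-3 + 128) - 192)) - 310328 = (3 + (125 - 192)) - 310328 = (3 - 67) - 310328 = -64 - 310328 = -310392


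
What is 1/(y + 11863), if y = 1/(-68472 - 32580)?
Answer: 101052/1198779875 ≈ 8.4296e-5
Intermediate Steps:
y = -1/101052 (y = 1/(-101052) = -1/101052 ≈ -9.8959e-6)
1/(y + 11863) = 1/(-1/101052 + 11863) = 1/(1198779875/101052) = 101052/1198779875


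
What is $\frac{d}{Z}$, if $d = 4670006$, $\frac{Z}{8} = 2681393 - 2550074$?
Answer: $\frac{2335003}{525276} \approx 4.4453$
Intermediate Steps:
$Z = 1050552$ ($Z = 8 \left(2681393 - 2550074\right) = 8 \cdot 131319 = 1050552$)
$\frac{d}{Z} = \frac{4670006}{1050552} = 4670006 \cdot \frac{1}{1050552} = \frac{2335003}{525276}$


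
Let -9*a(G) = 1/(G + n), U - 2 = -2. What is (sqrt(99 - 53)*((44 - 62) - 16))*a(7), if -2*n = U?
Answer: 34*sqrt(46)/63 ≈ 3.6603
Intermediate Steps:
U = 0 (U = 2 - 2 = 0)
n = 0 (n = -1/2*0 = 0)
a(G) = -1/(9*G) (a(G) = -1/(9*(G + 0)) = -1/(9*G))
(sqrt(99 - 53)*((44 - 62) - 16))*a(7) = (sqrt(99 - 53)*((44 - 62) - 16))*(-1/9/7) = (sqrt(46)*(-18 - 16))*(-1/9*1/7) = (sqrt(46)*(-34))*(-1/63) = -34*sqrt(46)*(-1/63) = 34*sqrt(46)/63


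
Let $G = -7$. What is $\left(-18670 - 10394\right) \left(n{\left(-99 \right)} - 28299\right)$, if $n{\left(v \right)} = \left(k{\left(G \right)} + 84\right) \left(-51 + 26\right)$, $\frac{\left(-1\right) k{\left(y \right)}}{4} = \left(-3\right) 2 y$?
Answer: $761447736$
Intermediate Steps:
$k{\left(y \right)} = 24 y$ ($k{\left(y \right)} = - 4 \left(-3\right) 2 y = - 4 \left(- 6 y\right) = 24 y$)
$n{\left(v \right)} = 2100$ ($n{\left(v \right)} = \left(24 \left(-7\right) + 84\right) \left(-51 + 26\right) = \left(-168 + 84\right) \left(-25\right) = \left(-84\right) \left(-25\right) = 2100$)
$\left(-18670 - 10394\right) \left(n{\left(-99 \right)} - 28299\right) = \left(-18670 - 10394\right) \left(2100 - 28299\right) = \left(-29064\right) \left(-26199\right) = 761447736$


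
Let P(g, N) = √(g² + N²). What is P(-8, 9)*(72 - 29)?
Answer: 43*√145 ≈ 517.79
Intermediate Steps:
P(g, N) = √(N² + g²)
P(-8, 9)*(72 - 29) = √(9² + (-8)²)*(72 - 29) = √(81 + 64)*43 = √145*43 = 43*√145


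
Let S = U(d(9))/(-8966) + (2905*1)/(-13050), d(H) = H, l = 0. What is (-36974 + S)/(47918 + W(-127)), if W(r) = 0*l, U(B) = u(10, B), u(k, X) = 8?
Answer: -432621708683/560670788340 ≈ -0.77161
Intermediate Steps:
U(B) = 8
S = -2615063/11700630 (S = 8/(-8966) + (2905*1)/(-13050) = 8*(-1/8966) + 2905*(-1/13050) = -4/4483 - 581/2610 = -2615063/11700630 ≈ -0.22350)
W(r) = 0 (W(r) = 0*0 = 0)
(-36974 + S)/(47918 + W(-127)) = (-36974 - 2615063/11700630)/(47918 + 0) = -432621708683/11700630/47918 = -432621708683/11700630*1/47918 = -432621708683/560670788340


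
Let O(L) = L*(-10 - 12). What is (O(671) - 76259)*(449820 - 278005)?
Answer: -15638773115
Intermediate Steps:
O(L) = -22*L (O(L) = L*(-22) = -22*L)
(O(671) - 76259)*(449820 - 278005) = (-22*671 - 76259)*(449820 - 278005) = (-14762 - 76259)*171815 = -91021*171815 = -15638773115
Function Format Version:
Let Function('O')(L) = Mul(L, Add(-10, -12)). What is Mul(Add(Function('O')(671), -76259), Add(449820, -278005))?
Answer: -15638773115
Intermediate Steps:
Function('O')(L) = Mul(-22, L) (Function('O')(L) = Mul(L, -22) = Mul(-22, L))
Mul(Add(Function('O')(671), -76259), Add(449820, -278005)) = Mul(Add(Mul(-22, 671), -76259), Add(449820, -278005)) = Mul(Add(-14762, -76259), 171815) = Mul(-91021, 171815) = -15638773115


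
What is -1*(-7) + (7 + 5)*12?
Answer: 151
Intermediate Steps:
-1*(-7) + (7 + 5)*12 = 7 + 12*12 = 7 + 144 = 151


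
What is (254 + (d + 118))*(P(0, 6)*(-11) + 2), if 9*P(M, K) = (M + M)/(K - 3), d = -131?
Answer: 482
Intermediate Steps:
P(M, K) = 2*M/(9*(-3 + K)) (P(M, K) = ((M + M)/(K - 3))/9 = ((2*M)/(-3 + K))/9 = (2*M/(-3 + K))/9 = 2*M/(9*(-3 + K)))
(254 + (d + 118))*(P(0, 6)*(-11) + 2) = (254 + (-131 + 118))*(((2/9)*0/(-3 + 6))*(-11) + 2) = (254 - 13)*(((2/9)*0/3)*(-11) + 2) = 241*(((2/9)*0*(⅓))*(-11) + 2) = 241*(0*(-11) + 2) = 241*(0 + 2) = 241*2 = 482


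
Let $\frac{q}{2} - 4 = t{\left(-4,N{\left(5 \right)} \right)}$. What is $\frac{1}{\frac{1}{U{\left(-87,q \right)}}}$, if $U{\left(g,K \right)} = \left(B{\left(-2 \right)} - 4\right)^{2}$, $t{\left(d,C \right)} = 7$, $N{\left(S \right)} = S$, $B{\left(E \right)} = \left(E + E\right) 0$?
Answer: $16$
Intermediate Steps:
$B{\left(E \right)} = 0$ ($B{\left(E \right)} = 2 E 0 = 0$)
$q = 22$ ($q = 8 + 2 \cdot 7 = 8 + 14 = 22$)
$U{\left(g,K \right)} = 16$ ($U{\left(g,K \right)} = \left(0 - 4\right)^{2} = \left(-4\right)^{2} = 16$)
$\frac{1}{\frac{1}{U{\left(-87,q \right)}}} = \frac{1}{\frac{1}{16}} = 16$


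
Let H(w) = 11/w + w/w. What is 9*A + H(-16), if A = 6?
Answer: 869/16 ≈ 54.313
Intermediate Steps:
H(w) = 1 + 11/w (H(w) = 11/w + 1 = 1 + 11/w)
9*A + H(-16) = 9*6 + (11 - 16)/(-16) = 54 - 1/16*(-5) = 54 + 5/16 = 869/16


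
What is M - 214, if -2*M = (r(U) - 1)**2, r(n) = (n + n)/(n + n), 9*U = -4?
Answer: -214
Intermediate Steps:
U = -4/9 (U = (1/9)*(-4) = -4/9 ≈ -0.44444)
r(n) = 1 (r(n) = (2*n)/((2*n)) = (2*n)*(1/(2*n)) = 1)
M = 0 (M = -(1 - 1)**2/2 = -1/2*0**2 = -1/2*0 = 0)
M - 214 = 0 - 214 = -214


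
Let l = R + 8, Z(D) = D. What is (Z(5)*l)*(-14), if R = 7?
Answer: -1050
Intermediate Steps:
l = 15 (l = 7 + 8 = 15)
(Z(5)*l)*(-14) = (5*15)*(-14) = 75*(-14) = -1050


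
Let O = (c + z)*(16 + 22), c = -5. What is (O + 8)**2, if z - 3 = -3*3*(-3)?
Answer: 917764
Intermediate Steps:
z = 30 (z = 3 - 3*3*(-3) = 3 - 9*(-3) = 3 + 27 = 30)
O = 950 (O = (-5 + 30)*(16 + 22) = 25*38 = 950)
(O + 8)**2 = (950 + 8)**2 = 958**2 = 917764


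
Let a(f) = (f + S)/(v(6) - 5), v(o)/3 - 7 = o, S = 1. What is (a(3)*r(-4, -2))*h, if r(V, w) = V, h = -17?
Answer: 8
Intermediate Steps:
v(o) = 21 + 3*o
a(f) = 1/34 + f/34 (a(f) = (f + 1)/((21 + 3*6) - 5) = (1 + f)/((21 + 18) - 5) = (1 + f)/(39 - 5) = (1 + f)/34 = (1 + f)*(1/34) = 1/34 + f/34)
(a(3)*r(-4, -2))*h = ((1/34 + (1/34)*3)*(-4))*(-17) = ((1/34 + 3/34)*(-4))*(-17) = ((2/17)*(-4))*(-17) = -8/17*(-17) = 8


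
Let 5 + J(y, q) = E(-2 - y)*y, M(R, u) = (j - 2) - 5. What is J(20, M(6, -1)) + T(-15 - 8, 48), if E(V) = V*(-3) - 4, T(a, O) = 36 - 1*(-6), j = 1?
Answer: 1277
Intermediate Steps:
T(a, O) = 42 (T(a, O) = 36 + 6 = 42)
E(V) = -4 - 3*V (E(V) = -3*V - 4 = -4 - 3*V)
M(R, u) = -6 (M(R, u) = (1 - 2) - 5 = -1 - 5 = -6)
J(y, q) = -5 + y*(2 + 3*y) (J(y, q) = -5 + (-4 - 3*(-2 - y))*y = -5 + (-4 + (6 + 3*y))*y = -5 + (2 + 3*y)*y = -5 + y*(2 + 3*y))
J(20, M(6, -1)) + T(-15 - 8, 48) = (-5 + 20*(2 + 3*20)) + 42 = (-5 + 20*(2 + 60)) + 42 = (-5 + 20*62) + 42 = (-5 + 1240) + 42 = 1235 + 42 = 1277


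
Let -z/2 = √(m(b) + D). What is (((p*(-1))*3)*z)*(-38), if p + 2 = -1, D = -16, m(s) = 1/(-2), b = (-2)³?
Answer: 342*I*√66 ≈ 2778.4*I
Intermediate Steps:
b = -8
m(s) = -½
p = -3 (p = -2 - 1 = -3)
z = -I*√66 (z = -2*√(-½ - 16) = -I*√66 ≈ -8.124*I)
(((p*(-1))*3)*z)*(-38) = ((-3*(-1)*3)*(-I*√66))*(-38) = ((3*3)*(-I*√66))*(-38) = (9*(-I*√66))*(-38) = -9*I*√66*(-38) = 342*I*√66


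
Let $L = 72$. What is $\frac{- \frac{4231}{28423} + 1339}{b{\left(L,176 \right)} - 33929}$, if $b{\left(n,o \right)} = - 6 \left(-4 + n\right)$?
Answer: $- \frac{38054166}{975960551} \approx -0.038992$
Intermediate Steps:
$b{\left(n,o \right)} = 24 - 6 n$
$\frac{- \frac{4231}{28423} + 1339}{b{\left(L,176 \right)} - 33929} = \frac{- \frac{4231}{28423} + 1339}{\left(24 - 432\right) - 33929} = \frac{\left(-4231\right) \frac{1}{28423} + 1339}{\left(24 - 432\right) - 33929} = \frac{- \frac{4231}{28423} + 1339}{-408 - 33929} = \frac{38054166}{28423 \left(-34337\right)} = \frac{38054166}{28423} \left(- \frac{1}{34337}\right) = - \frac{38054166}{975960551}$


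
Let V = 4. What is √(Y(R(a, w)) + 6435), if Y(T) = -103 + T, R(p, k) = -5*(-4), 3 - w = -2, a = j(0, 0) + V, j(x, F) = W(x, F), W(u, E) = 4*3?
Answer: 4*√397 ≈ 79.699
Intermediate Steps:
W(u, E) = 12
j(x, F) = 12
a = 16 (a = 12 + 4 = 16)
w = 5 (w = 3 - 1*(-2) = 3 + 2 = 5)
R(p, k) = 20
√(Y(R(a, w)) + 6435) = √((-103 + 20) + 6435) = √(-83 + 6435) = √6352 = 4*√397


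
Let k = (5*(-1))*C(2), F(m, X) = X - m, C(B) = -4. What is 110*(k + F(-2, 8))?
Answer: 3300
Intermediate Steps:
k = 20 (k = (5*(-1))*(-4) = -5*(-4) = 20)
110*(k + F(-2, 8)) = 110*(20 + (8 - 1*(-2))) = 110*(20 + (8 + 2)) = 110*(20 + 10) = 110*30 = 3300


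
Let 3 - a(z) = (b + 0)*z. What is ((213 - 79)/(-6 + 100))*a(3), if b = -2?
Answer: 603/47 ≈ 12.830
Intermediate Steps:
a(z) = 3 + 2*z (a(z) = 3 - (-2 + 0)*z = 3 - (-2)*z = 3 + 2*z)
((213 - 79)/(-6 + 100))*a(3) = ((213 - 79)/(-6 + 100))*(3 + 2*3) = (134/94)*(3 + 6) = (134*(1/94))*9 = (67/47)*9 = 603/47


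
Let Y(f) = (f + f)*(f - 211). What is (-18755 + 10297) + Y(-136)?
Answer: 85926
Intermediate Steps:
Y(f) = 2*f*(-211 + f) (Y(f) = (2*f)*(-211 + f) = 2*f*(-211 + f))
(-18755 + 10297) + Y(-136) = (-18755 + 10297) + 2*(-136)*(-211 - 136) = -8458 + 2*(-136)*(-347) = -8458 + 94384 = 85926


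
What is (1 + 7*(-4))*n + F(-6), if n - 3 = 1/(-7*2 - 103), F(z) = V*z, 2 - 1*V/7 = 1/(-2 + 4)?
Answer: -1869/13 ≈ -143.77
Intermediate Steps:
V = 21/2 (V = 14 - 7/(-2 + 4) = 14 - 7/2 = 21/2 ≈ 10.500)
F(z) = 21*z/2
n = 350/117 (n = 3 + 1/(-7*2 - 103) = 3 + 1/(-14 - 103) = 3 + 1/(-117) = 3 - 1/117 = 350/117 ≈ 2.9915)
(1 + 7*(-4))*n + F(-6) = (1 + 7*(-4))*(350/117) + (21/2)*(-6) = (1 - 28)*(350/117) - 63 = -27*350/117 - 63 = -1050/13 - 63 = -1869/13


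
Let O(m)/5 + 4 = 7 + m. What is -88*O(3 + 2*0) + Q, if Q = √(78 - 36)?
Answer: -2640 + √42 ≈ -2633.5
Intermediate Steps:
O(m) = 15 + 5*m (O(m) = -20 + 5*(7 + m) = -20 + (35 + 5*m) = 15 + 5*m)
Q = √42 ≈ 6.4807
-88*O(3 + 2*0) + Q = -88*(15 + 5*(3 + 2*0)) + √42 = -88*(15 + 5*(3 + 0)) + √42 = -88*(15 + 5*3) + √42 = -88*(15 + 15) + √42 = -88*30 + √42 = -2640 + √42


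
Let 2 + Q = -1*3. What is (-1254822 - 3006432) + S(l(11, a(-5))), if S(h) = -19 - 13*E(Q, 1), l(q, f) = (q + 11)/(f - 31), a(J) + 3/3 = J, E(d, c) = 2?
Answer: -4261299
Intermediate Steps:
Q = -5 (Q = -2 - 1*3 = -2 - 3 = -5)
a(J) = -1 + J
l(q, f) = (11 + q)/(-31 + f)
S(h) = -45 (S(h) = -19 - 13*2 = -19 - 26 = -45)
(-1254822 - 3006432) + S(l(11, a(-5))) = (-1254822 - 3006432) - 45 = -4261254 - 45 = -4261299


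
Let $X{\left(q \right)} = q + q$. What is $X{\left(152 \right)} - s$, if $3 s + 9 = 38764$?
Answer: $- \frac{37843}{3} \approx -12614.0$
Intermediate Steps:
$s = \frac{38755}{3}$ ($s = -3 + \frac{1}{3} \cdot 38764 = -3 + \frac{38764}{3} = \frac{38755}{3} \approx 12918.0$)
$X{\left(q \right)} = 2 q$
$X{\left(152 \right)} - s = 2 \cdot 152 - \frac{38755}{3} = 304 - \frac{38755}{3} = - \frac{37843}{3}$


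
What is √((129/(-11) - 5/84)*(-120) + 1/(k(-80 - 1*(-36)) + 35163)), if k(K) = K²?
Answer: √11542048590652041/2856623 ≈ 37.609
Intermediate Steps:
√((129/(-11) - 5/84)*(-120) + 1/(k(-80 - 1*(-36)) + 35163)) = √((129/(-11) - 5/84)*(-120) + 1/((-80 - 1*(-36))² + 35163)) = √((129*(-1/11) - 5*1/84)*(-120) + 1/((-80 + 36)² + 35163)) = √((-129/11 - 5/84)*(-120) + 1/((-44)² + 35163)) = √(-10891/924*(-120) + 1/(1936 + 35163)) = √(108910/77 + 1/37099) = √(4040452167/2856623) = √11542048590652041/2856623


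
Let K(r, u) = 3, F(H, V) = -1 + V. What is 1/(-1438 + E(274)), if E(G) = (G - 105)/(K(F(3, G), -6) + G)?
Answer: -277/398157 ≈ -0.00069571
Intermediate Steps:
E(G) = (-105 + G)/(3 + G) (E(G) = (G - 105)/(3 + G) = (-105 + G)/(3 + G))
1/(-1438 + E(274)) = 1/(-1438 + (-105 + 274)/(3 + 274)) = 1/(-1438 + 169/277) = 1/(-398157/277) = -277/398157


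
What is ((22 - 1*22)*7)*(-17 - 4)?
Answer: 0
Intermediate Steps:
((22 - 1*22)*7)*(-17 - 4) = ((22 - 22)*7)*(-21) = (0*7)*(-21) = 0*(-21) = 0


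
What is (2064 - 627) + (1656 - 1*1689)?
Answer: 1404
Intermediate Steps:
(2064 - 627) + (1656 - 1*1689) = 1437 + (1656 - 1689) = 1437 - 33 = 1404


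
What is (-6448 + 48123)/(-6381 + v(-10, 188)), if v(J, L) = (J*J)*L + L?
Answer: 41675/12607 ≈ 3.3057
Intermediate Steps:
v(J, L) = L + L*J² (v(J, L) = J²*L + L = L*J² + L = L + L*J²)
(-6448 + 48123)/(-6381 + v(-10, 188)) = (-6448 + 48123)/(-6381 + 188*(1 + (-10)²)) = 41675/(-6381 + 188*(1 + 100)) = 41675/(-6381 + 188*101) = 41675/(-6381 + 18988) = 41675/12607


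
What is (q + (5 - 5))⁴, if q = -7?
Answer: 2401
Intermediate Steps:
(q + (5 - 5))⁴ = (-7 + (5 - 5))⁴ = (-7 + 0)⁴ = (-7)⁴ = 2401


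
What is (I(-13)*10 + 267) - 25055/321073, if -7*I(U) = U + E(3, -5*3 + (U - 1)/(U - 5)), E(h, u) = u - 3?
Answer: 6272509028/20227599 ≈ 310.10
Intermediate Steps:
E(h, u) = -3 + u
I(U) = 18/7 - U/7 - (-1 + U)/(7*(-5 + U)) (I(U) = -(U + (-3 + (-5*3 + (U - 1)/(U - 5))))/7 = -(U + (-3 + (-15 + (-1 + U)/(-5 + U))))/7 = -(U + (-18 + (-1 + U)/(-5 + U)))/7 = -(-18 + U + (-1 + U)/(-5 + U))/7 = 18/7 - U/7 - (-1 + U)/(7*(-5 + U)))
(I(-13)*10 + 267) - 25055/321073 = (((-89 - 1*(-13)² + 22*(-13))/(7*(-5 - 13)))*10 + 267) - 25055/321073 = (((⅐)*(-89 - 1*169 - 286)/(-18))*10 + 267) - 25055/321073 = (((⅐)*(-1/18)*(-89 - 169 - 286))*10 + 267) - 1*25055/321073 = (((⅐)*(-1/18)*(-544))*10 + 267) - 25055/321073 = ((272/63)*10 + 267) - 25055/321073 = (2720/63 + 267) - 25055/321073 = 19541/63 - 25055/321073 = 6272509028/20227599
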